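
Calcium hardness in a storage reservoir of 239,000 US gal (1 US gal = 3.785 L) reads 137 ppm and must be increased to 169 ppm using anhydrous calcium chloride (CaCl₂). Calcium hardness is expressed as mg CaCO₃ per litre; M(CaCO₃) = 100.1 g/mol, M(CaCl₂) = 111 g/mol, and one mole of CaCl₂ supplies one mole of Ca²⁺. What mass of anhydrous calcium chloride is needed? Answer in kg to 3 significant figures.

Volume: 239,000 US gal × 3.785 L/gal = 904,615 L.
Hardness to add: (169 − 137) = 32 mg/L as CaCO₃ × 904,615 L = 28,950 g as CaCO₃.
Moles of Ca²⁺ (1 mol Ca²⁺ ≡ 1 mol CaCO₃): 28,950 / 100.1 g/mol = 289.2 mol.
Mass of CaCl₂: 289.2 × 111 = 32,100 g.

32.1 kg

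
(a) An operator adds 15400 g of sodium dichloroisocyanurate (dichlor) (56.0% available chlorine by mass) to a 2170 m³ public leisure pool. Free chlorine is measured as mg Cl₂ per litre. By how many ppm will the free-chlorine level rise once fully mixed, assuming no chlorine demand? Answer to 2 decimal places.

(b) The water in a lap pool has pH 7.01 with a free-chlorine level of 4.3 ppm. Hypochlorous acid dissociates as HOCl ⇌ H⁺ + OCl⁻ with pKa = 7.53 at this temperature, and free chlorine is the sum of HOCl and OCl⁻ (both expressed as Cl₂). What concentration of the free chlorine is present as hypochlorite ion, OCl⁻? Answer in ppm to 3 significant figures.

(a) 3.97 ppm; (b) 0.997 ppm

(a) Volume: 2170 m³ = 2,170,000 L.
(a) Available chlorine delivered: 15,400 g × 0.56 = 8624 g as Cl₂.
(a) Concentration rise: 8624 g / 2,170,000 L = 3.974 mg/L = 3.97 ppm.

(b) [OCl⁻]/[HOCl] = 10^(pH − pKa) = 10^(7.01 − 7.53) = 10^-0.52 = 0.302.
(b) Fraction as HOCl = 1 / (1 + 0.302) = 0.7681.
(b) OCl⁻ = (1 − 0.7681) × 4.3 ppm = 0.9974 ppm.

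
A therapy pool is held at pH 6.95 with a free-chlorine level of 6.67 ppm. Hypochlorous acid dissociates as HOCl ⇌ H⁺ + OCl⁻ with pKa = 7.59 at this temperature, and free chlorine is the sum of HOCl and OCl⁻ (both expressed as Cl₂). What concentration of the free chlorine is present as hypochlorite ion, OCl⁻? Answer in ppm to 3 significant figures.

1.24 ppm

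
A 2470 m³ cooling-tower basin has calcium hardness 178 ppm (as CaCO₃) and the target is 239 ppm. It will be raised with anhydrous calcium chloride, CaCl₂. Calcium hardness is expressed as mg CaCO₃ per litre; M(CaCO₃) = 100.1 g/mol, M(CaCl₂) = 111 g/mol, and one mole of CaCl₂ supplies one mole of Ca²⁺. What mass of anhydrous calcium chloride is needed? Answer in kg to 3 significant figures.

Volume: 2470 m³ = 2,470,000 L.
Hardness to add: (239 − 178) = 61 mg/L as CaCO₃ × 2,470,000 L = 150,700 g as CaCO₃.
Moles of Ca²⁺ (1 mol Ca²⁺ ≡ 1 mol CaCO₃): 150,700 / 100.1 g/mol = 1505 mol.
Mass of CaCl₂: 1505 × 111 = 167,100 g.

167 kg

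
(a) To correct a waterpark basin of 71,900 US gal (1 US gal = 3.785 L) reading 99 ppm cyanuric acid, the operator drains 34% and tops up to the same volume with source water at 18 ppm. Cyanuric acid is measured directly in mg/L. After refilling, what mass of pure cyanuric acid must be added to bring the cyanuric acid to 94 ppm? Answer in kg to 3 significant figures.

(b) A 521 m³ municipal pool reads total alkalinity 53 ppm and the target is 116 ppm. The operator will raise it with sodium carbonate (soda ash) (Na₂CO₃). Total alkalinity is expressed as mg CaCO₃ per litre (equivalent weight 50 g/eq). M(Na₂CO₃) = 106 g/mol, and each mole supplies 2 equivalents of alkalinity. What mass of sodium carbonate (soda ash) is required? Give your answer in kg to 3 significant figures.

(a) Volume: 71,900 US gal × 3.785 L/gal = 272,142 L.
(a) After draining 34% and refilling: 99 × 0.66 + 18 × 0.34 = 71.46 ppm.
(a) Deficit to target: 94 − 71.46 = 22.54 mg/L.
(a) Mass: 22.54 mg/L × 272,142 L = 6134 g cyanuric acid.

(b) Volume: 521 m³ = 521,000 L.
(b) Alkalinity to add: (116 − 53) = 63 mg/L as CaCO₃ × 521,000 L = 32,820 g as CaCO₃.
(b) Equivalents: 32,820 g ÷ 50 g/eq = 656.5 eq.
(b) Each mole of Na₂CO₃ supplies 2 eq, so 656.5 / 2 = 328.2 mol.
(b) Mass: 328.2 mol × 106 g/mol = 34,790 g.

(a) 6.13 kg; (b) 34.8 kg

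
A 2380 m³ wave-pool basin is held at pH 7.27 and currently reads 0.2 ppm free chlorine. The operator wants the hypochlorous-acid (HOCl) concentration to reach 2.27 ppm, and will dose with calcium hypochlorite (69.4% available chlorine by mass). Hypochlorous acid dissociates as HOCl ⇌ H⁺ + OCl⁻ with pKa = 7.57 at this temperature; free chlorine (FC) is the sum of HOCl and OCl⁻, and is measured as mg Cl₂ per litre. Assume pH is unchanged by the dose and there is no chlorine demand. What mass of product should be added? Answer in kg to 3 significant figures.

Volume: 2380 m³ = 2,380,000 L.
[OCl⁻]/[HOCl] = 10^(pH − pKa) = 10^(7.27 − 7.57) = 0.5012; fraction as HOCl = 1/(1 + 0.5012) = 0.6661.
Free chlorine required for 2.27 ppm HOCl: 2.27 / 0.6661 = 3.408 ppm.
FC to add: 3.408 − 0.2 = 3.208 mg/L as Cl₂.
Cl₂ equivalent: 3.208 mg/L × 2,380,000 L = 7634 g.
Product at 69.4% available Cl: 7634 / 0.694 = 11,000 g.

11.0 kg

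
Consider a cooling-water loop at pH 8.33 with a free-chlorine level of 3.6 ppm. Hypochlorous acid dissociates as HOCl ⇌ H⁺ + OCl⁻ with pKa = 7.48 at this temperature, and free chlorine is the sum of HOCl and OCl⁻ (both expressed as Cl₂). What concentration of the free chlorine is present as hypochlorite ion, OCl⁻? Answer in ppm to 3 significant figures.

[OCl⁻]/[HOCl] = 10^(pH − pKa) = 10^(8.33 − 7.48) = 10^0.85 = 7.079.
Fraction as HOCl = 1 / (1 + 7.079) = 0.1238.
OCl⁻ = (1 − 0.1238) × 3.6 ppm = 3.154 ppm.

3.15 ppm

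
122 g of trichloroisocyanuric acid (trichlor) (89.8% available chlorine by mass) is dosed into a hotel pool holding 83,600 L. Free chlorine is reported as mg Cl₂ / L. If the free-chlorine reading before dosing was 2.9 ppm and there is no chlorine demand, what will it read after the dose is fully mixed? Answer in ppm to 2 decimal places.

4.21 ppm

Available chlorine delivered: 122 g × 0.898 = 109.6 g as Cl₂.
Concentration rise: 109.6 g / 83,600 L = 1.31 mg/L = 1.31 ppm.
Final FC: 2.9 + 1.31 = 4.21 ppm.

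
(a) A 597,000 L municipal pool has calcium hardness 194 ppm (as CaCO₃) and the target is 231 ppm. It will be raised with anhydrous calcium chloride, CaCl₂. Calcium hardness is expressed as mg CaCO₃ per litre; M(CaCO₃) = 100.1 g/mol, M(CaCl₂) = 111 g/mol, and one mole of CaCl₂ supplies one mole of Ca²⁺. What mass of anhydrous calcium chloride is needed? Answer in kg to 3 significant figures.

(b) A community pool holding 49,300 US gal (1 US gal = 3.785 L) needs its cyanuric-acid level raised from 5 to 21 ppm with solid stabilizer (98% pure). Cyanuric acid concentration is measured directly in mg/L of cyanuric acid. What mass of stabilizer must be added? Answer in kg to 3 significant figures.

(a) 24.5 kg; (b) 3.05 kg

(a) Hardness to add: (231 − 194) = 37 mg/L as CaCO₃ × 597,000 L = 22,090 g as CaCO₃.
(a) Moles of Ca²⁺ (1 mol Ca²⁺ ≡ 1 mol CaCO₃): 22,090 / 100.1 g/mol = 220.7 mol.
(a) Mass of CaCl₂: 220.7 × 111 = 24,490 g.

(b) Volume: 49,300 US gal × 3.785 L/gal = 186,600 L.
(b) CYA to add: (21 − 5) = 16 mg/L × 186,600 L = 2986 g cyanuric acid.
(b) At 98% purity: 2986 / 0.98 = 3047 g product.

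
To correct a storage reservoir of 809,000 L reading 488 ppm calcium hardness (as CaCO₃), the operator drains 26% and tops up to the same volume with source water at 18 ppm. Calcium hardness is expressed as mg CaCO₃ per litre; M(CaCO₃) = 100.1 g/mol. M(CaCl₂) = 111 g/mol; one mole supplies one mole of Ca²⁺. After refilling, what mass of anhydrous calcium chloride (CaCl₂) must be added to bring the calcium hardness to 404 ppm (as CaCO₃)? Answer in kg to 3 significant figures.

After draining 26% and refilling: 488 × 0.74 + 18 × 0.26 = 365.8 ppm.
Deficit to target: 404 − 365.8 = 38.2 mg/L.
As CaCO₃: 38.2 mg/L × 809,000 L = 30,900 g; ÷ 100.1 = 308.7 mol Ca²⁺.
Mass: 308.7 × 111 = 34,270 g.

34.3 kg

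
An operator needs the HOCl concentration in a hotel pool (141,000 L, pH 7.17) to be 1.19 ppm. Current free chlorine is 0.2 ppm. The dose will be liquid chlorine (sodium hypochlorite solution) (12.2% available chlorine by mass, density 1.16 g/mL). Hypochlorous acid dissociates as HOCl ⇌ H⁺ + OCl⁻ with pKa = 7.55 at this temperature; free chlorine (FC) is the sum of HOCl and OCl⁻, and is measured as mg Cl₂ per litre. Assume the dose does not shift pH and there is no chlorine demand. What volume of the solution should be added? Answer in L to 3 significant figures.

[OCl⁻]/[HOCl] = 10^(pH − pKa) = 10^(7.17 − 7.55) = 0.4169; fraction as HOCl = 1/(1 + 0.4169) = 0.7058.
Free chlorine required for 1.19 ppm HOCl: 1.19 / 0.7058 = 1.686 ppm.
FC to add: 1.686 − 0.2 = 1.486 mg/L as Cl₂.
Cl₂ equivalent: 1.486 mg/L × 141,000 L = 209.5 g.
Product at 12.2% available Cl: 209.5 / 0.122 = 1718 g.
Volume: 1718 g ÷ 1.16 g/mL = 1481 mL.

1.48 L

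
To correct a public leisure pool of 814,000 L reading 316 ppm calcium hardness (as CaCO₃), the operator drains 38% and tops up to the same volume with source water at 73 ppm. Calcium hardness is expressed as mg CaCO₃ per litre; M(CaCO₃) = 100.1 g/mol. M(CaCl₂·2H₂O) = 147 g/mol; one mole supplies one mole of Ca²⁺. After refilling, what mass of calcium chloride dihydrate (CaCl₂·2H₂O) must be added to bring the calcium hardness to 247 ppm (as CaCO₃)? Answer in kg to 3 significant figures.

After draining 38% and refilling: 316 × 0.62 + 73 × 0.38 = 223.66 ppm.
Deficit to target: 247 − 223.66 = 23.34 mg/L.
As CaCO₃: 23.34 mg/L × 814,000 L = 19,000 g; ÷ 100.1 = 189.8 mol Ca²⁺.
Mass: 189.8 × 147 = 27,900 g.

27.9 kg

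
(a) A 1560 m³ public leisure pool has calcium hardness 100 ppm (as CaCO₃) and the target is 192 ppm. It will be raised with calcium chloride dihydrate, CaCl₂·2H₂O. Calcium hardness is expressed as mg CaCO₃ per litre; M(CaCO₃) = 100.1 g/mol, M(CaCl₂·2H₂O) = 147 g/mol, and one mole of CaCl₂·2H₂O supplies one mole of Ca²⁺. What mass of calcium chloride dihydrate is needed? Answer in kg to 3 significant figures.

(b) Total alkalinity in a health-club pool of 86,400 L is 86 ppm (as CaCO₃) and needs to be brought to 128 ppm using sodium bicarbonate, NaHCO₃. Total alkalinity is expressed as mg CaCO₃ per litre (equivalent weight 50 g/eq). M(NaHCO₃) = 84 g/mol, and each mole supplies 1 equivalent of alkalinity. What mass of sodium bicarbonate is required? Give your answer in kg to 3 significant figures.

(a) 211 kg; (b) 6.10 kg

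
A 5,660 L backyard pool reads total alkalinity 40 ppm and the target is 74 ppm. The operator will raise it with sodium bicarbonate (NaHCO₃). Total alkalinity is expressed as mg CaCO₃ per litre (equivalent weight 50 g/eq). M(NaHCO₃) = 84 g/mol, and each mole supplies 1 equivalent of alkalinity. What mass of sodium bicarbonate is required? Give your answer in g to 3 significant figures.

323 g

Alkalinity to add: (74 − 40) = 34 mg/L as CaCO₃ × 5,660 L = 192.4 g as CaCO₃.
Equivalents: 192.4 g ÷ 50 g/eq = 3.849 eq.
NaHCO₃ supplies 1 eq per mole → 3.849 mol.
Mass: 3.849 mol × 84 g/mol = 323.3 g.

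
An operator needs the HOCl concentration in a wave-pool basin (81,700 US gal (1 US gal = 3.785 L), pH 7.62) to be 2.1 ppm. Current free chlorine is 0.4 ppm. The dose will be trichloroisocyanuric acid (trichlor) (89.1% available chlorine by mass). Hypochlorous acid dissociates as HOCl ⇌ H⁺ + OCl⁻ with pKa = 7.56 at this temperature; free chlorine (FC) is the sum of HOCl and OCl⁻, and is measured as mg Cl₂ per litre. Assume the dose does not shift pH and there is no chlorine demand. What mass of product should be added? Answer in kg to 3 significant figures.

1.43 kg

Volume: 81,700 US gal × 3.785 L/gal = 309,234 L.
[OCl⁻]/[HOCl] = 10^(pH − pKa) = 10^(7.62 − 7.56) = 1.148; fraction as HOCl = 1/(1 + 1.148) = 0.4655.
Free chlorine required for 2.1 ppm HOCl: 2.1 / 0.4655 = 4.511 ppm.
FC to add: 4.511 − 0.4 = 4.111 mg/L as Cl₂.
Cl₂ equivalent: 4.111 mg/L × 309,234 L = 1271 g.
Product at 89.1% available Cl: 1271 / 0.891 = 1427 g.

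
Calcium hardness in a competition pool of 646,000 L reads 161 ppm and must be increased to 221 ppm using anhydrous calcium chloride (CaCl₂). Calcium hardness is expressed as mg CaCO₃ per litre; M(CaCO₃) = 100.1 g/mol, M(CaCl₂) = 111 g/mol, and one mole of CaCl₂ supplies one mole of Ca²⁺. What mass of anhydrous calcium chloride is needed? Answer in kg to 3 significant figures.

43.0 kg

Hardness to add: (221 − 161) = 60 mg/L as CaCO₃ × 646,000 L = 38,760 g as CaCO₃.
Moles of Ca²⁺ (1 mol Ca²⁺ ≡ 1 mol CaCO₃): 38,760 / 100.1 g/mol = 387.2 mol.
Mass of CaCl₂: 387.2 × 111 = 42,980 g.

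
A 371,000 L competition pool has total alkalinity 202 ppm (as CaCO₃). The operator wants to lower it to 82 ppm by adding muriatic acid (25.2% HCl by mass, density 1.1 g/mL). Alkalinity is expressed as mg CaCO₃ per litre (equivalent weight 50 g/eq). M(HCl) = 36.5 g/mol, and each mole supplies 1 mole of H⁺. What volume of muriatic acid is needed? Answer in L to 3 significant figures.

Alkalinity to neutralize: (202 − 82) = 120 mg/L as CaCO₃ × 371,000 L = 44,520 g as CaCO₃.
Equivalents of H⁺ required: 44,520 ÷ 50 g/eq = 890.4 eq = 890.4 mol HCl.
Mass of HCl: 890.4 × 36.5 = 32,500 g.
Mass of 25.2% solution: 32,500 / 0.252 = 129,000 g.
Volume: 129,000 g ÷ 1.1 g/mL = 117,200 mL.

117 L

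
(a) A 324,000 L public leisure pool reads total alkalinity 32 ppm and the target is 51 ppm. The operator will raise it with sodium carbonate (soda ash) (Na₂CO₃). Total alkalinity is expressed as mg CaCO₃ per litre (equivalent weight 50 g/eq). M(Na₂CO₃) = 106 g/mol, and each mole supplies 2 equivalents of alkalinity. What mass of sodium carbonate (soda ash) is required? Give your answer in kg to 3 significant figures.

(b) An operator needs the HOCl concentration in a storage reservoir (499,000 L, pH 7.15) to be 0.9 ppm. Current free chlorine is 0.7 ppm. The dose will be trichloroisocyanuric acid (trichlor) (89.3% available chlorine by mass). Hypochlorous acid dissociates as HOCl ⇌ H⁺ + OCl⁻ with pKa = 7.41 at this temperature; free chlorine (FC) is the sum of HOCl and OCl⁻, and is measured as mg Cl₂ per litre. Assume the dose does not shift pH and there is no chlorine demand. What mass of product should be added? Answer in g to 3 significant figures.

(a) Alkalinity to add: (51 − 32) = 19 mg/L as CaCO₃ × 324,000 L = 6156 g as CaCO₃.
(a) Equivalents: 6156 g ÷ 50 g/eq = 123.1 eq.
(a) Each mole of Na₂CO₃ supplies 2 eq, so 123.1 / 2 = 61.56 mol.
(a) Mass: 61.56 mol × 106 g/mol = 6525 g.

(b) [OCl⁻]/[HOCl] = 10^(pH − pKa) = 10^(7.15 − 7.41) = 0.5495; fraction as HOCl = 1/(1 + 0.5495) = 0.6454.
(b) Free chlorine required for 0.9 ppm HOCl: 0.9 / 0.6454 = 1.395 ppm.
(b) FC to add: 1.395 − 0.7 = 0.6946 mg/L as Cl₂.
(b) Cl₂ equivalent: 0.6946 mg/L × 499,000 L = 346.6 g.
(b) Product at 89.3% available Cl: 346.6 / 0.893 = 388.1 g.

(a) 6.53 kg; (b) 388 g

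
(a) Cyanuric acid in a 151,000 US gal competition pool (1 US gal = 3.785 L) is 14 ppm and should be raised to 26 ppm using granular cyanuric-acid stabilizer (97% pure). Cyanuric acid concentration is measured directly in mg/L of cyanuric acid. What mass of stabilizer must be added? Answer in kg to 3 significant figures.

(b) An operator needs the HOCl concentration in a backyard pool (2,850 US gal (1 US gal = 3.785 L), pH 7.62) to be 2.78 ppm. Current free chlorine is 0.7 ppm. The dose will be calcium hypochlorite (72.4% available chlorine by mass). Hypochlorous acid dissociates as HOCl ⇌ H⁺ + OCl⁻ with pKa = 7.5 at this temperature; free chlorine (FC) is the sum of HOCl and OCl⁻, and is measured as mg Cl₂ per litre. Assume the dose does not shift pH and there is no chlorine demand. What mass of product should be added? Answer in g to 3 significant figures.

(a) Volume: 151,000 US gal × 3.785 L/gal = 571,535 L.
(a) CYA to add: (26 − 14) = 12 mg/L × 571,535 L = 6858 g cyanuric acid.
(a) At 97% purity: 6858 / 0.97 = 7071 g product.

(b) Volume: 2,850 US gal × 3.785 L/gal = 10,787 L.
(b) [OCl⁻]/[HOCl] = 10^(pH − pKa) = 10^(7.62 − 7.5) = 1.318; fraction as HOCl = 1/(1 + 1.318) = 0.4314.
(b) Free chlorine required for 2.78 ppm HOCl: 2.78 / 0.4314 = 6.445 ppm.
(b) FC to add: 6.445 − 0.7 = 5.745 mg/L as Cl₂.
(b) Cl₂ equivalent: 5.745 mg/L × 10,787 L = 61.97 g.
(b) Product at 72.4% available Cl: 61.97 / 0.724 = 85.59 g.

(a) 7.07 kg; (b) 85.6 g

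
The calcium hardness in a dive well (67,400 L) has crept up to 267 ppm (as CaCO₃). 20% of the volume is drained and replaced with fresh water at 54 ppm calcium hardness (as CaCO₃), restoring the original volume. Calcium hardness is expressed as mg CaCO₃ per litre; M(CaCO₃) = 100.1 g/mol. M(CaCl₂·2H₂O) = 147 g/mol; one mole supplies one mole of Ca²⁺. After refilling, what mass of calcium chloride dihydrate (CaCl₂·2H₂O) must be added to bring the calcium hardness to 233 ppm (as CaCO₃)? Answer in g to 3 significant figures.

851 g

After draining 20% and refilling: 267 × 0.80 + 54 × 0.20 = 224.4 ppm.
Deficit to target: 233 − 224.4 = 8.6 mg/L.
As CaCO₃: 8.6 mg/L × 67,400 L = 579.6 g; ÷ 100.1 = 5.791 mol Ca²⁺.
Mass: 5.791 × 147 = 851.2 g.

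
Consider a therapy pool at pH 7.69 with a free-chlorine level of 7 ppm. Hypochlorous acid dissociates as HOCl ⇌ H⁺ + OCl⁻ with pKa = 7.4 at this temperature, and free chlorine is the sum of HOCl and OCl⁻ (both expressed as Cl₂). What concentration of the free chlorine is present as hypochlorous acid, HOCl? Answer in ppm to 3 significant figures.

[OCl⁻]/[HOCl] = 10^(pH − pKa) = 10^(7.69 − 7.4) = 10^0.29 = 1.95.
Fraction as HOCl = 1 / (1 + 1.95) = 0.339.
HOCl = 0.339 × 7 ppm = 2.373 ppm.

2.37 ppm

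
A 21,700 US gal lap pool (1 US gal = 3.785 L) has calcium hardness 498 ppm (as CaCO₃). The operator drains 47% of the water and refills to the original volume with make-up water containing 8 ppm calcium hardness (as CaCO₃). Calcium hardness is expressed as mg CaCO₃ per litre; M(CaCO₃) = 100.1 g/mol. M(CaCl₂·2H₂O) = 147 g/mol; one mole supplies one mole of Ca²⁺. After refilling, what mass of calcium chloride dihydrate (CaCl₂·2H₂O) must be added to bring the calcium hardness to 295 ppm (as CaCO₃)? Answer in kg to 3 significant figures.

Volume: 21,700 US gal × 3.785 L/gal = 82,134 L.
After draining 47% and refilling: 498 × 0.53 + 8 × 0.47 = 267.7 ppm.
Deficit to target: 295 − 267.7 = 27.3 mg/L.
As CaCO₃: 27.3 mg/L × 82,134 L = 2242 g; ÷ 100.1 = 22.4 mol Ca²⁺.
Mass: 22.4 × 147 = 3293 g.

3.29 kg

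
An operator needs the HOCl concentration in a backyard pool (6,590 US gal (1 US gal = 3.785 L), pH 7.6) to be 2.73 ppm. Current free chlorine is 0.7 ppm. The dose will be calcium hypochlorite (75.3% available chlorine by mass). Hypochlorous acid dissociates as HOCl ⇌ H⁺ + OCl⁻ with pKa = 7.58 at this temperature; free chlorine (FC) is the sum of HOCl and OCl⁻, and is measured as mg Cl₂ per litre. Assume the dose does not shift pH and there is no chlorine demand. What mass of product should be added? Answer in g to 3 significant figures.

162 g

Volume: 6,590 US gal × 3.785 L/gal = 24,943 L.
[OCl⁻]/[HOCl] = 10^(pH − pKa) = 10^(7.6 − 7.58) = 1.047; fraction as HOCl = 1/(1 + 1.047) = 0.4885.
Free chlorine required for 2.73 ppm HOCl: 2.73 / 0.4885 = 5.589 ppm.
FC to add: 5.589 − 0.7 = 4.889 mg/L as Cl₂.
Cl₂ equivalent: 4.889 mg/L × 24,943 L = 121.9 g.
Product at 75.3% available Cl: 121.9 / 0.753 = 161.9 g.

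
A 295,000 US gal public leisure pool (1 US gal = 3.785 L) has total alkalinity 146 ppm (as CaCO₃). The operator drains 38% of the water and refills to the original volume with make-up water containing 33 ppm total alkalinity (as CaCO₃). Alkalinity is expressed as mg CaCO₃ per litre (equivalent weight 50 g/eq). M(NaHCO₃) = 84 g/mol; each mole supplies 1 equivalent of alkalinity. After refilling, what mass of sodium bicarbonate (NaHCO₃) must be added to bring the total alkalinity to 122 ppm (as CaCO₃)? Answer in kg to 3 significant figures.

Volume: 295,000 US gal × 3.785 L/gal = 1,116,575 L.
After draining 38% and refilling: 146 × 0.62 + 33 × 0.38 = 103.06 ppm.
Deficit to target: 122 − 103.06 = 18.94 mg/L.
As CaCO₃: 18.94 mg/L × 1,116,575 L = 21,150 g; ÷ 50 g/eq ÷ 1 = 423 mol NaHCO₃.
Mass: 423 × 84 = 35,530 g.

35.5 kg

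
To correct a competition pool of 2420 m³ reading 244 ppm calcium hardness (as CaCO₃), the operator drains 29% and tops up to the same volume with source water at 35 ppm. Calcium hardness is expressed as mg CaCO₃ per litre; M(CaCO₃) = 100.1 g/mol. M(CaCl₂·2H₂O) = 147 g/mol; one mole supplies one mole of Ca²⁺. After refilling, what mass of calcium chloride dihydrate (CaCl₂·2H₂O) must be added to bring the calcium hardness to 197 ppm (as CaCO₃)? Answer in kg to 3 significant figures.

Volume: 2420 m³ = 2,420,000 L.
After draining 29% and refilling: 244 × 0.71 + 35 × 0.29 = 183.39 ppm.
Deficit to target: 197 − 183.39 = 13.61 mg/L.
As CaCO₃: 13.61 mg/L × 2,420,000 L = 32,940 g; ÷ 100.1 = 329 mol Ca²⁺.
Mass: 329 × 147 = 48,370 g.

48.4 kg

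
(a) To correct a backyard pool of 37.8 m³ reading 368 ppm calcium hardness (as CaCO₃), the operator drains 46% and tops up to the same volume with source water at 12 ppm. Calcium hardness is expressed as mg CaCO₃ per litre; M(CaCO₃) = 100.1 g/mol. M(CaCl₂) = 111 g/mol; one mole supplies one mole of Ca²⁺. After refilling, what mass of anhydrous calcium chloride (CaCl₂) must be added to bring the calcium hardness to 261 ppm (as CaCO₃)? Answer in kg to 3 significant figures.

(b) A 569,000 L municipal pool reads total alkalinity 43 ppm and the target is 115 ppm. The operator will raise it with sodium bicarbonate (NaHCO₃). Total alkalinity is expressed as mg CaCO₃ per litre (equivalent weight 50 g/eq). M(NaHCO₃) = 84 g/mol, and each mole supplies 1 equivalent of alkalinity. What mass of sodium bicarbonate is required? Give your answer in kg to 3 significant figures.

(a) 2.38 kg; (b) 68.8 kg

(a) Volume: 37.8 m³ = 37,800 L.
(a) After draining 46% and refilling: 368 × 0.54 + 12 × 0.46 = 204.24 ppm.
(a) Deficit to target: 261 − 204.24 = 56.76 mg/L.
(a) As CaCO₃: 56.76 mg/L × 37,800 L = 2146 g; ÷ 100.1 = 21.43 mol Ca²⁺.
(a) Mass: 21.43 × 111 = 2379 g.

(b) Alkalinity to add: (115 − 43) = 72 mg/L as CaCO₃ × 569,000 L = 40,970 g as CaCO₃.
(b) Equivalents: 40,970 g ÷ 50 g/eq = 819.4 eq.
(b) NaHCO₃ supplies 1 eq per mole → 819.4 mol.
(b) Mass: 819.4 mol × 84 g/mol = 68,830 g.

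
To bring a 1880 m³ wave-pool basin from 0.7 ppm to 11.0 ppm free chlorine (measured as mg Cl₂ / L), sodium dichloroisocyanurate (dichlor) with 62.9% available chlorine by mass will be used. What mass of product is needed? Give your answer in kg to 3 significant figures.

30.8 kg

Volume: 1880 m³ = 1,880,000 L.
Chlorine deficit: 11.0 − 0.7 = 10.3 ppm = 10.3 mg/L as Cl₂.
Cl₂ equivalent needed: 10.3 mg/L × 1,880,000 L = 19,360,000 mg = 19,360 g.
Product at 62.9% available chlorine: 19,360 / 0.629 = 30,790 g.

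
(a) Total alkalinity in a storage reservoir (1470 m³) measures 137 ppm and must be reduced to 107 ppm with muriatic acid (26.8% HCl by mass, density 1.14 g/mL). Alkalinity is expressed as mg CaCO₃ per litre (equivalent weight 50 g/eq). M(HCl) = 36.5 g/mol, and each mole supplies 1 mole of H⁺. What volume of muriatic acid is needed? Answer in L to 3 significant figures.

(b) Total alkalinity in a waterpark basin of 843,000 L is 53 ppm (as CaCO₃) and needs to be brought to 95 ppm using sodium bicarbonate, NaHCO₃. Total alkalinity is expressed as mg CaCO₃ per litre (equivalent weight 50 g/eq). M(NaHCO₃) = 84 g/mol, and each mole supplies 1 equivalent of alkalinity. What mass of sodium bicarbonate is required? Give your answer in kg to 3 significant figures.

(a) 105 L; (b) 59.5 kg

(a) Volume: 1470 m³ = 1,470,000 L.
(a) Alkalinity to neutralize: (137 − 107) = 30 mg/L as CaCO₃ × 1,470,000 L = 44,100 g as CaCO₃.
(a) Equivalents of H⁺ required: 44,100 ÷ 50 g/eq = 882 eq = 882 mol HCl.
(a) Mass of HCl: 882 × 36.5 = 32,190 g.
(a) Mass of 26.8% solution: 32,190 / 0.268 = 120,100 g.
(a) Volume: 120,100 g ÷ 1.14 g/mL = 105,400 mL.

(b) Alkalinity to add: (95 − 53) = 42 mg/L as CaCO₃ × 843,000 L = 35,410 g as CaCO₃.
(b) Equivalents: 35,410 g ÷ 50 g/eq = 708.1 eq.
(b) NaHCO₃ supplies 1 eq per mole → 708.1 mol.
(b) Mass: 708.1 mol × 84 g/mol = 59,480 g.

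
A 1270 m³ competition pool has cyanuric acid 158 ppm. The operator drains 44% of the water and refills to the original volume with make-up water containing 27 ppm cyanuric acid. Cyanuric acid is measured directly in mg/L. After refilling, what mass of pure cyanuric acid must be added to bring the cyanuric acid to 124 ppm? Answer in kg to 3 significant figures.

30.0 kg

Volume: 1270 m³ = 1,270,000 L.
After draining 44% and refilling: 158 × 0.56 + 27 × 0.44 = 100.36 ppm.
Deficit to target: 124 − 100.36 = 23.64 mg/L.
Mass: 23.64 mg/L × 1,270,000 L = 30,020 g cyanuric acid.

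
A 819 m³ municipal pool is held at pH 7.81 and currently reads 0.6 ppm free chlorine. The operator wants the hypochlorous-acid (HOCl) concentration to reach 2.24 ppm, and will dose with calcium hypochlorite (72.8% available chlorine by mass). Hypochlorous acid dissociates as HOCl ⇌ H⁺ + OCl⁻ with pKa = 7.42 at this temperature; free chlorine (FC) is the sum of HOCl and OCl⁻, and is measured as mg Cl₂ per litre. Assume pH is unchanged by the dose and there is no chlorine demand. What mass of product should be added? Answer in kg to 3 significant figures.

8.03 kg

Volume: 819 m³ = 819,000 L.
[OCl⁻]/[HOCl] = 10^(pH − pKa) = 10^(7.81 − 7.42) = 2.455; fraction as HOCl = 1/(1 + 2.455) = 0.2895.
Free chlorine required for 2.24 ppm HOCl: 2.24 / 0.2895 = 7.739 ppm.
FC to add: 7.739 − 0.6 = 7.139 mg/L as Cl₂.
Cl₂ equivalent: 7.139 mg/L × 819,000 L = 5846 g.
Product at 72.8% available Cl: 5846 / 0.728 = 8031 g.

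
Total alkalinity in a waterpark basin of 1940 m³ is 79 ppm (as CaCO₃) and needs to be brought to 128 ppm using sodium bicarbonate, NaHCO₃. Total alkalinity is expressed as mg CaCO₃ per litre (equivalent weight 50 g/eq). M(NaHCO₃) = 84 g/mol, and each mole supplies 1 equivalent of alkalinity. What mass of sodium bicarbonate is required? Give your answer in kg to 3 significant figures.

160 kg

Volume: 1940 m³ = 1,940,000 L.
Alkalinity to add: (128 − 79) = 49 mg/L as CaCO₃ × 1,940,000 L = 95,060 g as CaCO₃.
Equivalents: 95,060 g ÷ 50 g/eq = 1901 eq.
NaHCO₃ supplies 1 eq per mole → 1901 mol.
Mass: 1901 mol × 84 g/mol = 159,700 g.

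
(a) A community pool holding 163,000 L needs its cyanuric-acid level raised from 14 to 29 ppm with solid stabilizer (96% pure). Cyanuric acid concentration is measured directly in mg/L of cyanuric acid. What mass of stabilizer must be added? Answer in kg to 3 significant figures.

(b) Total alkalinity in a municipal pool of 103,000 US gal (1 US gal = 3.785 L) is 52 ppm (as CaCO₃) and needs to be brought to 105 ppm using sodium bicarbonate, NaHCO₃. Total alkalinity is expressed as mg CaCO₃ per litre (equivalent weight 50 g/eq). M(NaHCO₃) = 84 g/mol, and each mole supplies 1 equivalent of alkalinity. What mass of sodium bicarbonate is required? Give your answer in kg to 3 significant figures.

(a) CYA to add: (29 − 14) = 15 mg/L × 163,000 L = 2445 g cyanuric acid.
(a) At 96% purity: 2445 / 0.96 = 2547 g product.

(b) Volume: 103,000 US gal × 3.785 L/gal = 389,855 L.
(b) Alkalinity to add: (105 − 52) = 53 mg/L as CaCO₃ × 389,855 L = 20,660 g as CaCO₃.
(b) Equivalents: 20,660 g ÷ 50 g/eq = 413.2 eq.
(b) NaHCO₃ supplies 1 eq per mole → 413.2 mol.
(b) Mass: 413.2 mol × 84 g/mol = 34,710 g.

(a) 2.55 kg; (b) 34.7 kg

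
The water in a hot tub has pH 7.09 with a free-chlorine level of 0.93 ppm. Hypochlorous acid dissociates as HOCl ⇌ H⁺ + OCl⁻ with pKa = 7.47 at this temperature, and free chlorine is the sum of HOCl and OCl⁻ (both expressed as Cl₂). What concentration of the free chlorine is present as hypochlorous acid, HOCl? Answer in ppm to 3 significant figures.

0.656 ppm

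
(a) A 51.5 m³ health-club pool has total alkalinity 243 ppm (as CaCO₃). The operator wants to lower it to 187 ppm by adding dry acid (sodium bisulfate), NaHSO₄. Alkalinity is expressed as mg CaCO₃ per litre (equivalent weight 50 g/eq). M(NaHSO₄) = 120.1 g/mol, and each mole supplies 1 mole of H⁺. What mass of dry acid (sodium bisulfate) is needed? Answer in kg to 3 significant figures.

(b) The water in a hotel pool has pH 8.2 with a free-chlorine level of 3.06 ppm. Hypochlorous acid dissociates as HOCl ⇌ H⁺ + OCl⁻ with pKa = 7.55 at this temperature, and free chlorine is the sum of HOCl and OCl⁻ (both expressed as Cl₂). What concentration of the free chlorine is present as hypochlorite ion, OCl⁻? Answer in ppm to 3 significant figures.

(a) 6.93 kg; (b) 2.50 ppm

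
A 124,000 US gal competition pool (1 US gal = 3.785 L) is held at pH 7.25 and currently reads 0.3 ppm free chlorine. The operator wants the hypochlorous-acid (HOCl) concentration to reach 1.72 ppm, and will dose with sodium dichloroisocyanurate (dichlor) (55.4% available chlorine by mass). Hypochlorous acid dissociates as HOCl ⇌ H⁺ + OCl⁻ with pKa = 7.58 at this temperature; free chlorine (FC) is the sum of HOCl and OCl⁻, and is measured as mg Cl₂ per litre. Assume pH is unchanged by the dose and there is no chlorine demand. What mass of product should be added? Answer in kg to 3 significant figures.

1.88 kg

Volume: 124,000 US gal × 3.785 L/gal = 469,340 L.
[OCl⁻]/[HOCl] = 10^(pH − pKa) = 10^(7.25 − 7.58) = 0.4677; fraction as HOCl = 1/(1 + 0.4677) = 0.6813.
Free chlorine required for 1.72 ppm HOCl: 1.72 / 0.6813 = 2.525 ppm.
FC to add: 2.525 − 0.3 = 2.225 mg/L as Cl₂.
Cl₂ equivalent: 2.225 mg/L × 469,340 L = 1044 g.
Product at 55.4% available Cl: 1044 / 0.554 = 1885 g.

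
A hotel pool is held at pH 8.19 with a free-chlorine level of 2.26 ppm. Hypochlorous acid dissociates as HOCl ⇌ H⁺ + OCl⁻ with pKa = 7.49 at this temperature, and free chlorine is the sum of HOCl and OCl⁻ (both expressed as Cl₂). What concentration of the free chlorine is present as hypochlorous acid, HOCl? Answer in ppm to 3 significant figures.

[OCl⁻]/[HOCl] = 10^(pH − pKa) = 10^(8.19 − 7.49) = 10^0.70 = 5.012.
Fraction as HOCl = 1 / (1 + 5.012) = 0.1663.
HOCl = 0.1663 × 2.26 ppm = 0.3759 ppm.

0.376 ppm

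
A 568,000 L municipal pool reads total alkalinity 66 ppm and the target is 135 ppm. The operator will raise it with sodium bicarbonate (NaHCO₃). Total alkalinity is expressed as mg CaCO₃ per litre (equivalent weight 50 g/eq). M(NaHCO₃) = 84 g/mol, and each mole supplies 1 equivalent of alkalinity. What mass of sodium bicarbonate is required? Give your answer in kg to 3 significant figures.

65.8 kg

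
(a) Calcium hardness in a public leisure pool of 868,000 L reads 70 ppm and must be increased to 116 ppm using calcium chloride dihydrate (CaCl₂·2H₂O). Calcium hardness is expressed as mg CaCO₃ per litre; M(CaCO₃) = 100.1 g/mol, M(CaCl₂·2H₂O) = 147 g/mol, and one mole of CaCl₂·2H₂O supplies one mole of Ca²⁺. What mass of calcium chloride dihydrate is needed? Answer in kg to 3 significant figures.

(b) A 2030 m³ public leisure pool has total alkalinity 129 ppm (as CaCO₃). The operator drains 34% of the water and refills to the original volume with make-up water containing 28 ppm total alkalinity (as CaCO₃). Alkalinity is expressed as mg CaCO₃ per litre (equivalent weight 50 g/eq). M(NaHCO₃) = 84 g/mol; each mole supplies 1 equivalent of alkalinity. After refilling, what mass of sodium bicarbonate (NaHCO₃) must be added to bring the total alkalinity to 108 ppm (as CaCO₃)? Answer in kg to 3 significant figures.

(a) Hardness to add: (116 − 70) = 46 mg/L as CaCO₃ × 868,000 L = 39,930 g as CaCO₃.
(a) Moles of Ca²⁺ (1 mol Ca²⁺ ≡ 1 mol CaCO₃): 39,930 / 100.1 g/mol = 398.9 mol.
(a) Mass of CaCl₂·2H₂O: 398.9 × 147 = 58,640 g.

(b) Volume: 2030 m³ = 2,030,000 L.
(b) After draining 34% and refilling: 129 × 0.66 + 28 × 0.34 = 94.66 ppm.
(b) Deficit to target: 108 − 94.66 = 13.34 mg/L.
(b) As CaCO₃: 13.34 mg/L × 2,030,000 L = 27,080 g; ÷ 50 g/eq ÷ 1 = 541.6 mol NaHCO₃.
(b) Mass: 541.6 × 84 = 45,490 g.

(a) 58.6 kg; (b) 45.5 kg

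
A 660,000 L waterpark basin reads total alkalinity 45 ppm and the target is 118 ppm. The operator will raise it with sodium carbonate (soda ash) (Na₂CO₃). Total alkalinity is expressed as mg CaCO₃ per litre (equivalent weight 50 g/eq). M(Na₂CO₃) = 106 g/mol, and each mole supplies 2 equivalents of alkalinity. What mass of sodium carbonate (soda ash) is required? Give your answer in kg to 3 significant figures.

Alkalinity to add: (118 − 45) = 73 mg/L as CaCO₃ × 660,000 L = 48,180 g as CaCO₃.
Equivalents: 48,180 g ÷ 50 g/eq = 963.6 eq.
Each mole of Na₂CO₃ supplies 2 eq, so 963.6 / 2 = 481.8 mol.
Mass: 481.8 mol × 106 g/mol = 51,070 g.

51.1 kg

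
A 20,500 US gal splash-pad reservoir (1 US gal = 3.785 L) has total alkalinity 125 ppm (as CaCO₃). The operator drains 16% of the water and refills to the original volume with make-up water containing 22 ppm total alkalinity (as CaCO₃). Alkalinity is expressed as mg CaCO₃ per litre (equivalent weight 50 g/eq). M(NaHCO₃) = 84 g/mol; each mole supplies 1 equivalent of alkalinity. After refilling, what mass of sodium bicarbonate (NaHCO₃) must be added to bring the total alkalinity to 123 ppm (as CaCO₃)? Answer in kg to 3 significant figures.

Volume: 20,500 US gal × 3.785 L/gal = 77,592 L.
After draining 16% and refilling: 125 × 0.84 + 22 × 0.16 = 108.52 ppm.
Deficit to target: 123 − 108.52 = 14.48 mg/L.
As CaCO₃: 14.48 mg/L × 77,592 L = 1124 g; ÷ 50 g/eq ÷ 1 = 22.47 mol NaHCO₃.
Mass: 22.47 × 84 = 1888 g.

1.89 kg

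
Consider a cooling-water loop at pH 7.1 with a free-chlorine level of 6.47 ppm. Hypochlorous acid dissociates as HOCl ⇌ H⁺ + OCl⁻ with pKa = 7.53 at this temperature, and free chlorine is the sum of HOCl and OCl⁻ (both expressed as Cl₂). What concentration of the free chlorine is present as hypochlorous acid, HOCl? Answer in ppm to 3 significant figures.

[OCl⁻]/[HOCl] = 10^(pH − pKa) = 10^(7.1 − 7.53) = 10^-0.43 = 0.3715.
Fraction as HOCl = 1 / (1 + 0.3715) = 0.7291.
HOCl = 0.7291 × 6.47 ppm = 4.717 ppm.

4.72 ppm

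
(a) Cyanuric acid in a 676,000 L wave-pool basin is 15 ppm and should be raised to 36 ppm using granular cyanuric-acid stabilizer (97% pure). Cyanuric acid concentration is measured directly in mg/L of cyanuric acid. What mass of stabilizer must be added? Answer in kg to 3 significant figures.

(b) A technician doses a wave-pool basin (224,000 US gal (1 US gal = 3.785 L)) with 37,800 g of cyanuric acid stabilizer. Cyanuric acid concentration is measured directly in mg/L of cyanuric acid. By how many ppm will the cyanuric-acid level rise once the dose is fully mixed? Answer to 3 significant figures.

(a) CYA to add: (36 − 15) = 21 mg/L × 676,000 L = 14,200 g cyanuric acid.
(a) At 97% purity: 14,200 / 0.97 = 14,640 g product.

(b) Volume: 224,000 US gal × 3.785 L/gal = 847,840 L.
(b) Rise: 37,800 g / 847,840 L × 1000 = 44.58 mg/L.

(a) 14.6 kg; (b) 44.6 ppm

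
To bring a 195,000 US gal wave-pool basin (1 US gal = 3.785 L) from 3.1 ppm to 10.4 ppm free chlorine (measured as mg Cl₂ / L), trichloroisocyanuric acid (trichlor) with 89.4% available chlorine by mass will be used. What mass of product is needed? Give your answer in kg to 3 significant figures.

Volume: 195,000 US gal × 3.785 L/gal = 738,075 L.
Chlorine deficit: 10.4 − 3.1 = 7.3 ppm = 7.3 mg/L as Cl₂.
Cl₂ equivalent needed: 7.3 mg/L × 738,075 L = 5,388,000 mg = 5388 g.
Product at 89.4% available chlorine: 5388 / 0.894 = 6027 g.

6.03 kg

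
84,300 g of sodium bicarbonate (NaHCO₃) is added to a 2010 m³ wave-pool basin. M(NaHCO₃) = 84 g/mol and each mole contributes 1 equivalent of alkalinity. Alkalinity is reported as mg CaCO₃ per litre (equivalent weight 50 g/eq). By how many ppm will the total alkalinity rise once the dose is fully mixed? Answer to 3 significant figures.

25.0 ppm

Volume: 2010 m³ = 2,010,000 L.
Moles of NaHCO₃: 84,300 g ÷ 84 g/mol = 1004 mol → 1004 eq of alkalinity.
As CaCO₃: 1004 eq × 50 g/eq = 50,180 g.
Rise: 50,180 g / 2,010,000 L × 1000 = 24.96 mg/L.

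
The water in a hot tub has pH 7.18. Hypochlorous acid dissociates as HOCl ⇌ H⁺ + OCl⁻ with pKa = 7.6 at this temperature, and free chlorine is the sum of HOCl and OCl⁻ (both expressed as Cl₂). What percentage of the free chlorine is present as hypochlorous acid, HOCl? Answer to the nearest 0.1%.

72.5%

[OCl⁻]/[HOCl] = 10^(pH − pKa) = 10^(7.18 − 7.6) = 10^-0.42 = 0.3802.
Fraction as HOCl = 1 / (1 + 0.3802) = 0.7245.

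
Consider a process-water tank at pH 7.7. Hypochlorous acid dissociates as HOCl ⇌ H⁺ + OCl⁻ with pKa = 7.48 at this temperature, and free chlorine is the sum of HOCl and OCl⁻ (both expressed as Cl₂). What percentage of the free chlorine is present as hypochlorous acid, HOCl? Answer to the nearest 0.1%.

[OCl⁻]/[HOCl] = 10^(pH − pKa) = 10^(7.7 − 7.48) = 10^0.22 = 1.66.
Fraction as HOCl = 1 / (1 + 1.66) = 0.376.

37.6%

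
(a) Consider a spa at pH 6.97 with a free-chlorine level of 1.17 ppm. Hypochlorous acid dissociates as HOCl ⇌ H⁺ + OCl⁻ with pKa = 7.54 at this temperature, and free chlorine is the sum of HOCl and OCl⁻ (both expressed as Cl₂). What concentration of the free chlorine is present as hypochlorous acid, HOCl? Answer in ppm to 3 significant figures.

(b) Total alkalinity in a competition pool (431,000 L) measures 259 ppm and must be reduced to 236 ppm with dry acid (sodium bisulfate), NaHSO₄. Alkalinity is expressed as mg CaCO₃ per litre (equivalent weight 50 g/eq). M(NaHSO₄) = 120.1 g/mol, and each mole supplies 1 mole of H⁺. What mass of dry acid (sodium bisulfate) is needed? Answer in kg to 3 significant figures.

(a) 0.922 ppm; (b) 23.8 kg

(a) [OCl⁻]/[HOCl] = 10^(pH − pKa) = 10^(6.97 − 7.54) = 10^-0.57 = 0.2692.
(a) Fraction as HOCl = 1 / (1 + 0.2692) = 0.7879.
(a) HOCl = 0.7879 × 1.17 ppm = 0.9219 ppm.

(b) Alkalinity to neutralize: (259 − 236) = 23 mg/L as CaCO₃ × 431,000 L = 9913 g as CaCO₃.
(b) Equivalents of H⁺ required: 9913 ÷ 50 g/eq = 198.3 eq = 198.3 mol NaHSO₄.
(b) Mass of NaHSO₄: 198.3 × 120.1 = 23,810 g.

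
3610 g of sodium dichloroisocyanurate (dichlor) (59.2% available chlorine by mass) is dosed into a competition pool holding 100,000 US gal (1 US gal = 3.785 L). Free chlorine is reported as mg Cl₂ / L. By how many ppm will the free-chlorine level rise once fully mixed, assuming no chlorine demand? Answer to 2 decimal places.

Volume: 100,000 US gal × 3.785 L/gal = 378,500 L.
Available chlorine delivered: 3610 g × 0.592 = 2137 g as Cl₂.
Concentration rise: 2137 g / 378,500 L = 5.646 mg/L = 5.65 ppm.

5.65 ppm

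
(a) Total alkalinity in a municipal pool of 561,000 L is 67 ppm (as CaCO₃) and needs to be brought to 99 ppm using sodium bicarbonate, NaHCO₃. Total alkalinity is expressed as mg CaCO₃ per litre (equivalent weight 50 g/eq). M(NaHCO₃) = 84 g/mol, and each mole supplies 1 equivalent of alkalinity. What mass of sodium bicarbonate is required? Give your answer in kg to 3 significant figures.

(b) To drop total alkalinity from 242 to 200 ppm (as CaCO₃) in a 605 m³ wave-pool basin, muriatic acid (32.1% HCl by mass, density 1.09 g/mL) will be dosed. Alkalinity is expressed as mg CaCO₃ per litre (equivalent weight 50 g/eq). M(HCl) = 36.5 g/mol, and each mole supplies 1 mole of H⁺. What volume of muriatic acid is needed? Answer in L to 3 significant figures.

(a) 30.2 kg; (b) 53.0 L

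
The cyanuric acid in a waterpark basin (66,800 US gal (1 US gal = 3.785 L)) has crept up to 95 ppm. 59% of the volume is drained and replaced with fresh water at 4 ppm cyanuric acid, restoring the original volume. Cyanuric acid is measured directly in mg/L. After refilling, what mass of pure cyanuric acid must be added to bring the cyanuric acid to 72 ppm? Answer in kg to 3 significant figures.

Volume: 66,800 US gal × 3.785 L/gal = 252,838 L.
After draining 59% and refilling: 95 × 0.41 + 4 × 0.59 = 41.31 ppm.
Deficit to target: 72 − 41.31 = 30.69 mg/L.
Mass: 30.69 mg/L × 252,838 L = 7760 g cyanuric acid.

7.76 kg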